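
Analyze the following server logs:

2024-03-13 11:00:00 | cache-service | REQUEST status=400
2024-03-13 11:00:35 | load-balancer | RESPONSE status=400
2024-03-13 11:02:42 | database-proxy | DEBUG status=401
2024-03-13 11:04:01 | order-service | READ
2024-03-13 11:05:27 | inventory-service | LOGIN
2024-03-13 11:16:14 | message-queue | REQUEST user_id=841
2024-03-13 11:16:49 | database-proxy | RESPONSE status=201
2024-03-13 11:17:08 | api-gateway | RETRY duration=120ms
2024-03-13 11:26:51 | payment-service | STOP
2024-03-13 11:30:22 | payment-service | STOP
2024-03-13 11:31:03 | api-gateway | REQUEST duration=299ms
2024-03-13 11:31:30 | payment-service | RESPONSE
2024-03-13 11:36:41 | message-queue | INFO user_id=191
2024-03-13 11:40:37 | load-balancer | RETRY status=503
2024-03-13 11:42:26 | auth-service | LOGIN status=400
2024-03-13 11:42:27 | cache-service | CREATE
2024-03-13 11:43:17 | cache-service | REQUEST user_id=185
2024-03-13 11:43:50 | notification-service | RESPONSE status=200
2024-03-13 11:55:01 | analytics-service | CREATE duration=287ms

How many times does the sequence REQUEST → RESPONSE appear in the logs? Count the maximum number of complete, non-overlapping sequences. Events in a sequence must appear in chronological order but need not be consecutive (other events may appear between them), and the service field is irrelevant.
4

To count sequences:

1. Look for pattern: REQUEST → RESPONSE
2. Greedily scan the log in chronological order, matching each sequence element in turn (ignoring service)
3. Each time the full pattern completes, increment the count and restart matching from the next event
4. Complete non-overlapping sequences found: 4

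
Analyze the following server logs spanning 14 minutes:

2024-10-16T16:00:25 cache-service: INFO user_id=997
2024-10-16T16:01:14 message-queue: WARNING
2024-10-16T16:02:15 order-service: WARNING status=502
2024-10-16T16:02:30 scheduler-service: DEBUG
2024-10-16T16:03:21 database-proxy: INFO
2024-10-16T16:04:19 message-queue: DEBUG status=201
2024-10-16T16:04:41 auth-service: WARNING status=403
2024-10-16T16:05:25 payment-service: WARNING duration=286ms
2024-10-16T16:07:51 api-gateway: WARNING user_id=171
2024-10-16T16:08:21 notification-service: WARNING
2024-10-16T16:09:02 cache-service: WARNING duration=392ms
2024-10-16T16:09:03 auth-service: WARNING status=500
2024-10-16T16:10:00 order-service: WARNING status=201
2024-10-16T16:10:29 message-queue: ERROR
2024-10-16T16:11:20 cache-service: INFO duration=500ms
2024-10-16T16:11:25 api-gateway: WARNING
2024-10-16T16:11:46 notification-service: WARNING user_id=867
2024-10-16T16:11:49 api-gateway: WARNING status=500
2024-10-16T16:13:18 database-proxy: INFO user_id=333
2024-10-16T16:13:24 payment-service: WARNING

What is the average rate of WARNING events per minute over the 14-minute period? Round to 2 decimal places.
0.93

To calculate the rate:

1. Count total WARNING events: 13
2. Total time period: 14 minutes
3. Rate = 13 / 14 = 0.93 events per minute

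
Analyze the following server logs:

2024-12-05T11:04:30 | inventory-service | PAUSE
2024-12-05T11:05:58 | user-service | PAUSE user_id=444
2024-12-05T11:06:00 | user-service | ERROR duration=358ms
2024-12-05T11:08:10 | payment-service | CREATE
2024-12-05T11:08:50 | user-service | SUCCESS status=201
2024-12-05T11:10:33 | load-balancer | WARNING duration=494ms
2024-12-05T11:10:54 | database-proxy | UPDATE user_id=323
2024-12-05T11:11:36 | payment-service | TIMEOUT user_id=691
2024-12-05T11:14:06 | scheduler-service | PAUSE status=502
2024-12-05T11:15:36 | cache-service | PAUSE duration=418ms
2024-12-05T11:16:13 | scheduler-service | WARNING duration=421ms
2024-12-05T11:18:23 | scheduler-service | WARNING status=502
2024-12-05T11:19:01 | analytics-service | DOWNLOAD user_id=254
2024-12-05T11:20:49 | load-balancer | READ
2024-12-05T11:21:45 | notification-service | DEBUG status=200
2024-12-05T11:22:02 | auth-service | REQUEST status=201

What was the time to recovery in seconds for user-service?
170

To calculate recovery time:

1. Find ERROR event for user-service: 2024-12-05T11:06:00
2. Find next SUCCESS event for user-service: 2024-12-05T11:08:50
3. Recovery time: 2024-12-05T11:08:50 - 2024-12-05T11:06:00 = 170 seconds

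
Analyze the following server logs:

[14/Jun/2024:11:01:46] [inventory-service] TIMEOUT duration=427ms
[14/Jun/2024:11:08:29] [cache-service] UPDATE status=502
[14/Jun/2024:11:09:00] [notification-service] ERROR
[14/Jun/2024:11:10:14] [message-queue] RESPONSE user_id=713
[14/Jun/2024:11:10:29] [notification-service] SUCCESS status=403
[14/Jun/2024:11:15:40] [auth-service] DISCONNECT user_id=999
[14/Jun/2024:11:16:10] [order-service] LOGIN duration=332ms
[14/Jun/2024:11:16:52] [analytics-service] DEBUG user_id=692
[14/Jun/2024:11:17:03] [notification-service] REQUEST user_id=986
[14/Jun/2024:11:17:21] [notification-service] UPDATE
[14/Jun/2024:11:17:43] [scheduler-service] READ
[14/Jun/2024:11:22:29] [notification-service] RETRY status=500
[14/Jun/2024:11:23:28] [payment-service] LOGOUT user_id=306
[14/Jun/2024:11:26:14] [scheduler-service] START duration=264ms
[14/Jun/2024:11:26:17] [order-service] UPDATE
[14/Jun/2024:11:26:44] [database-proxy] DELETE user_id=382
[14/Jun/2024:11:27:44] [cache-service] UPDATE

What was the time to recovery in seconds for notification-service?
89

To calculate recovery time:

1. Find ERROR event for notification-service: 14/Jun/2024:11:09:00
2. Find next SUCCESS event for notification-service: 14/Jun/2024:11:10:29
3. Recovery time: 14/Jun/2024:11:10:29 - 14/Jun/2024:11:09:00 = 89 seconds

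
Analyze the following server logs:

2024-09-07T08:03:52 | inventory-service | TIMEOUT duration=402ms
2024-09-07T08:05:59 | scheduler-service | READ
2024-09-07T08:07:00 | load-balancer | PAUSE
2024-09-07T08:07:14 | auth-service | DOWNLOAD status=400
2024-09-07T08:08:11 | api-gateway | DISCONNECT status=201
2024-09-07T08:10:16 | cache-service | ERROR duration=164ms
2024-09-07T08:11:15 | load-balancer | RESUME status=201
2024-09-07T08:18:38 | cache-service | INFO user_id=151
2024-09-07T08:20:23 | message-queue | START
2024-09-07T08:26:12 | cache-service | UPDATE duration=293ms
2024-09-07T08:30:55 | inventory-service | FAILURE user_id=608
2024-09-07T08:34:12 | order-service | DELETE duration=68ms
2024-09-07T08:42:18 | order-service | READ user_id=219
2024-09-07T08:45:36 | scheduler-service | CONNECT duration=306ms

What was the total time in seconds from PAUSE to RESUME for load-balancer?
255

To calculate state duration:

1. Find PAUSE event for load-balancer: 2024-09-07T08:07:00
2. Find RESUME event for load-balancer: 2024-09-07T08:11:15
3. Calculate duration: 2024-09-07T08:11:15 - 2024-09-07T08:07:00 = 255 seconds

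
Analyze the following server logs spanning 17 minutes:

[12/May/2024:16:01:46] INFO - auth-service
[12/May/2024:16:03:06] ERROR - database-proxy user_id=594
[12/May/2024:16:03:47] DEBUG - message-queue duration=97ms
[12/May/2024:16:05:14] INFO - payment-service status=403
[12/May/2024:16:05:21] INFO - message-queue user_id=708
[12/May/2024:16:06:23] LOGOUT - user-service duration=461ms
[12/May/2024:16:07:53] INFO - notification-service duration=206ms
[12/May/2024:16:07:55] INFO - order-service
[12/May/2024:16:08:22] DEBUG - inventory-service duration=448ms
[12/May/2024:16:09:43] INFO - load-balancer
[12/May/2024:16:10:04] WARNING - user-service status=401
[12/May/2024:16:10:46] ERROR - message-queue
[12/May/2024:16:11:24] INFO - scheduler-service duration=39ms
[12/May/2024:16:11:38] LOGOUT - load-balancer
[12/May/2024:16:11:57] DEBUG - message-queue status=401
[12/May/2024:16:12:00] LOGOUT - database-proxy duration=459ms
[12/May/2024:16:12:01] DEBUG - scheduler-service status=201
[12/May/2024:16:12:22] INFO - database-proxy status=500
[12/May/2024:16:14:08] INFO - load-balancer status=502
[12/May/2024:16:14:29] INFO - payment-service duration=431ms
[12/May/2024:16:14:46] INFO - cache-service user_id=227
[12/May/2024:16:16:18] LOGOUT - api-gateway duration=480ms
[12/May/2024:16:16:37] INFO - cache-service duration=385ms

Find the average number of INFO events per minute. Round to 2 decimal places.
0.71

To calculate the rate:

1. Count total INFO events: 12
2. Total time period: 17 minutes
3. Rate = 12 / 17 = 0.71 events per minute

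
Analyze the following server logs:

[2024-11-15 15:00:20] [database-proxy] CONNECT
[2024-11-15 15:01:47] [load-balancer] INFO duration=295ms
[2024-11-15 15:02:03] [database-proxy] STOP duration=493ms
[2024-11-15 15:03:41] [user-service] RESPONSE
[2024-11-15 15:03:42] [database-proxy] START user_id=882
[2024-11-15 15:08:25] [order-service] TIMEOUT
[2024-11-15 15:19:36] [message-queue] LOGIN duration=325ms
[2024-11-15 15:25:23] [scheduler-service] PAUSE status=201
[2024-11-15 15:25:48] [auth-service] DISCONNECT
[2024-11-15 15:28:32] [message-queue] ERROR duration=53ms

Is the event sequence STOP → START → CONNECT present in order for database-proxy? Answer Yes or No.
No

To verify sequence order:

1. Find all events in sequence STOP → START → CONNECT for database-proxy
2. Extract their timestamps
3. Check if timestamps are in ascending order
4. Result: No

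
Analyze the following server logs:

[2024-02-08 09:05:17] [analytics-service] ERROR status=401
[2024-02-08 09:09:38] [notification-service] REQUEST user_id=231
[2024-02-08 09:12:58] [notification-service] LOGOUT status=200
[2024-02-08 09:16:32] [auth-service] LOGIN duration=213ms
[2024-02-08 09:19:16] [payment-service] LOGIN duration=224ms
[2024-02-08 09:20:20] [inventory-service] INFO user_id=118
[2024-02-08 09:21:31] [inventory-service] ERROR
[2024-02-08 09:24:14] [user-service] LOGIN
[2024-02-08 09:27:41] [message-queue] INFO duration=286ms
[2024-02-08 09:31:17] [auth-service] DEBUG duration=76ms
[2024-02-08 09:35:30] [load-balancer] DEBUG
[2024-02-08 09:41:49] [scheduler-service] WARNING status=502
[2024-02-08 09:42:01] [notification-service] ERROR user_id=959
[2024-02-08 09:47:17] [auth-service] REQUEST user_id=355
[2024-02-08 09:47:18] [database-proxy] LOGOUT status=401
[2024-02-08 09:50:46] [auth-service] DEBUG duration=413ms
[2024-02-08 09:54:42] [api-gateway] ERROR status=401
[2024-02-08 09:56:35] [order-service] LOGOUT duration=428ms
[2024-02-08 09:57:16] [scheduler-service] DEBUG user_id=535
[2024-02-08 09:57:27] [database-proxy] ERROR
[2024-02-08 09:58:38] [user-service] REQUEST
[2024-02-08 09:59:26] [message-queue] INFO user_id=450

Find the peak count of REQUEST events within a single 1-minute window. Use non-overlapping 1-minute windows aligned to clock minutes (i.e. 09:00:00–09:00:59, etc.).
1

To find the burst window:

1. Divide the log period into non-overlapping 1-minute windows starting at 09:00
2. Count REQUEST events in each window
3. Find the window with maximum count
4. Maximum events in a window: 1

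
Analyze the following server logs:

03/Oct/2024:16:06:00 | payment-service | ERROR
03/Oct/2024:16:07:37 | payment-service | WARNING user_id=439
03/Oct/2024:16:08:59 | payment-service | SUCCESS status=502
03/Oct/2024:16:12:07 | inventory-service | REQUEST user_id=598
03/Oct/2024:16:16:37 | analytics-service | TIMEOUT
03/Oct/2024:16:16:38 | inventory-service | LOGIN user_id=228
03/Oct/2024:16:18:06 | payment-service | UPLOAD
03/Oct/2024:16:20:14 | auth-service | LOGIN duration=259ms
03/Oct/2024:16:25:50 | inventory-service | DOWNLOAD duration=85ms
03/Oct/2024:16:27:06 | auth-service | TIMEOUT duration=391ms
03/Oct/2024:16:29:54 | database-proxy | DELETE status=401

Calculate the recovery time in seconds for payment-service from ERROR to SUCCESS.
179

To calculate recovery time:

1. Find ERROR event for payment-service: 03/Oct/2024:16:06:00
2. Find next SUCCESS event for payment-service: 03/Oct/2024:16:08:59
3. Recovery time: 03/Oct/2024:16:08:59 - 03/Oct/2024:16:06:00 = 179 seconds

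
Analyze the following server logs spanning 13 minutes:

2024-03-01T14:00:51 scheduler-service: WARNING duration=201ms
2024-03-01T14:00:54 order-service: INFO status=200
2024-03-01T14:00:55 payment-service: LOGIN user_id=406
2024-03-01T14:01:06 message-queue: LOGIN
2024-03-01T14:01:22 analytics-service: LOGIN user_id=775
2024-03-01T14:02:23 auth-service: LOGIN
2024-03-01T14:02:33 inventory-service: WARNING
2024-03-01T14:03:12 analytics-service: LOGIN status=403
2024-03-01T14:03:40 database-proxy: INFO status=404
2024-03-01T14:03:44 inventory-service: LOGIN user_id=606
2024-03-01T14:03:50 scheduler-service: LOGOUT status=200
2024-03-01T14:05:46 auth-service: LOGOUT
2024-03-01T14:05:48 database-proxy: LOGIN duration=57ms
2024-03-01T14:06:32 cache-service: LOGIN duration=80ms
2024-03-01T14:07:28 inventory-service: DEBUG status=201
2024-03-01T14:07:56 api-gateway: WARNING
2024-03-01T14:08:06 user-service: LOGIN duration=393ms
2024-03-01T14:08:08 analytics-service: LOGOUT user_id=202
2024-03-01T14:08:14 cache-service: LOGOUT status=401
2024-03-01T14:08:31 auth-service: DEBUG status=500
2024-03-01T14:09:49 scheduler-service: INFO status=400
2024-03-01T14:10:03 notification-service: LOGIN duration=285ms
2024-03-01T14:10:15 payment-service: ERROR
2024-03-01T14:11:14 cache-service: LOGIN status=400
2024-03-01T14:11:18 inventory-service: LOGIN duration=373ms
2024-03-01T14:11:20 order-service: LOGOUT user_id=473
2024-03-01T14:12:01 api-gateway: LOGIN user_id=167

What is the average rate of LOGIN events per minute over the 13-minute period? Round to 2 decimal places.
1.0

To calculate the rate:

1. Count total LOGIN events: 13
2. Total time period: 13 minutes
3. Rate = 13 / 13 = 1.0 events per minute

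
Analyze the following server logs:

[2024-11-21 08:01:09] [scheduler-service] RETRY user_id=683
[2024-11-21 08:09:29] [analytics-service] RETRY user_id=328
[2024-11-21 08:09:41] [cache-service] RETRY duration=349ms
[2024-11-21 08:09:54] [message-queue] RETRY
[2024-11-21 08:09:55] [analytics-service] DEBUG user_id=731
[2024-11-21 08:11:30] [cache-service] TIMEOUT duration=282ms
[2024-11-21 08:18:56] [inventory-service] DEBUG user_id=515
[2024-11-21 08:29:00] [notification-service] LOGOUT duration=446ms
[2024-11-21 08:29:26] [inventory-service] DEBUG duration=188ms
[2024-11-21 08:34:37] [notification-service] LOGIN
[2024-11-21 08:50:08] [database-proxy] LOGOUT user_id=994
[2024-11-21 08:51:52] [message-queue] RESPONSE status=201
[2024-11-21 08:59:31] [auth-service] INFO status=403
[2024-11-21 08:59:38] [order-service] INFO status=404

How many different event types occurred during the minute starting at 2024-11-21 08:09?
2

To count unique event types:

1. Filter events in the minute starting at 2024-11-21 08:09
2. Extract event types from matching entries
3. Count unique types: 2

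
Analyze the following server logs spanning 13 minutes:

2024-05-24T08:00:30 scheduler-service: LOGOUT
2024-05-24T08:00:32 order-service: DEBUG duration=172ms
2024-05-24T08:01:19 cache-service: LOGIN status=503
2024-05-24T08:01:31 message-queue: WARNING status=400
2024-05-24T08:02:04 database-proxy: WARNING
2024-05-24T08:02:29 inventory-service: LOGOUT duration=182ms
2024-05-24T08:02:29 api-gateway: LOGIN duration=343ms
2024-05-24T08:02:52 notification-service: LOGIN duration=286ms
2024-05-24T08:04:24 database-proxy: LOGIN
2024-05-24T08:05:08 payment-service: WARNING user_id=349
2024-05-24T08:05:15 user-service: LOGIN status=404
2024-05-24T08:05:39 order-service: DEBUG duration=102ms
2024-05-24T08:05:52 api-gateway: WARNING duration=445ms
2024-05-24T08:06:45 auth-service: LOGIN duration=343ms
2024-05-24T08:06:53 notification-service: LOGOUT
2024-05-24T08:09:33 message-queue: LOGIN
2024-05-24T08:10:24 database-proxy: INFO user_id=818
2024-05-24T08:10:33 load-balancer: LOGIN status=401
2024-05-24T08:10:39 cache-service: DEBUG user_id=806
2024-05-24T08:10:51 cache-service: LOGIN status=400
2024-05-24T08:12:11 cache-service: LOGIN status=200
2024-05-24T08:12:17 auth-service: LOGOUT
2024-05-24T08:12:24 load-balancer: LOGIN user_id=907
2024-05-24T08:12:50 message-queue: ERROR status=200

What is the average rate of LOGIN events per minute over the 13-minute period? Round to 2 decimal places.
0.85

To calculate the rate:

1. Count total LOGIN events: 11
2. Total time period: 13 minutes
3. Rate = 11 / 13 = 0.85 events per minute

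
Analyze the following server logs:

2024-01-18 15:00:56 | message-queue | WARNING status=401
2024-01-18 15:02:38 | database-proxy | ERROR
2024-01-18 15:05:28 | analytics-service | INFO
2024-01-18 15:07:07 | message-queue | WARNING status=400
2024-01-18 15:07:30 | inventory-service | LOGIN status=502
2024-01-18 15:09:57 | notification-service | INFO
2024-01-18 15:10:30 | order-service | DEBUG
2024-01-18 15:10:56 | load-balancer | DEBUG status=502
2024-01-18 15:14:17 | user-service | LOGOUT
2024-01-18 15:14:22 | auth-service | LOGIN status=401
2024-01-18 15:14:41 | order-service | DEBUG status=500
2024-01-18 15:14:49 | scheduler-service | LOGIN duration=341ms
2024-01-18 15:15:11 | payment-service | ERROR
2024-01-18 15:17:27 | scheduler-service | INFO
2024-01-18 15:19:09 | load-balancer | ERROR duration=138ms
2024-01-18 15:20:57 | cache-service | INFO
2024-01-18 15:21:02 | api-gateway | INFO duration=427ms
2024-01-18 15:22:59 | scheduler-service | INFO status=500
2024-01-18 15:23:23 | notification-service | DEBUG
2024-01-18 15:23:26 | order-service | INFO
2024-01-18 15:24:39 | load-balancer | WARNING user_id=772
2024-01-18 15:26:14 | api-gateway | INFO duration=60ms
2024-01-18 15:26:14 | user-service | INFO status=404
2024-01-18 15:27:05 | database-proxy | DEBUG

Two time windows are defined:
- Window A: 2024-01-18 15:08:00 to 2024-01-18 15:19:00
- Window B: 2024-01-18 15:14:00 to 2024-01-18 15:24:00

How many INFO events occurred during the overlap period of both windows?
1

To find overlap events:

1. Window A: 2024-01-18 15:08:00 to 2024-01-18 15:19:00
2. Window B: 2024-01-18 15:14:00 to 2024-01-18 15:24:00
3. Overlap period: 2024-01-18 15:14:00 to 2024-01-18 15:19:00
4. Count INFO events in overlap: 1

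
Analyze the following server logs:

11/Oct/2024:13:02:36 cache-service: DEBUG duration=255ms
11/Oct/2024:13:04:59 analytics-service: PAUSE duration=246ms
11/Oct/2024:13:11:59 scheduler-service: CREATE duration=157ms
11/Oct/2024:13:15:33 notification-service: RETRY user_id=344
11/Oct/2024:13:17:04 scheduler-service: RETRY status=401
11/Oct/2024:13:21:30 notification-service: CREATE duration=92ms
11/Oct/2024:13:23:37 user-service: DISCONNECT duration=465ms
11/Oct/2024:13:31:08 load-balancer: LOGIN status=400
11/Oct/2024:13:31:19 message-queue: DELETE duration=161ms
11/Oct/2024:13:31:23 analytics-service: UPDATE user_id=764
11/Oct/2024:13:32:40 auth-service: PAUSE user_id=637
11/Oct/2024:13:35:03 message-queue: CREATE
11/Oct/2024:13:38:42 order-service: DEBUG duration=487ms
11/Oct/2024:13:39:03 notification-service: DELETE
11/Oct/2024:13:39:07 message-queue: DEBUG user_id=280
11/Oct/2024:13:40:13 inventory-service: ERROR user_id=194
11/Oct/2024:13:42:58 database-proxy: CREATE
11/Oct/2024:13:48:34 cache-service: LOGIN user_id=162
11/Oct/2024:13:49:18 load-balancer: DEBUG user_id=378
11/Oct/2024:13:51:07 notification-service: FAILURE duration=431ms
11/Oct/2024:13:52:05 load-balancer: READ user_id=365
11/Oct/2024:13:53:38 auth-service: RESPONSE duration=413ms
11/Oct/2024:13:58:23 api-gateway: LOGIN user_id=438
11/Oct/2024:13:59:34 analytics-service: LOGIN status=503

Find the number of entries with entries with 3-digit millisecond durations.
8

To find matching entries:

1. Pattern to match: entries with 3-digit millisecond durations
2. Scan each log entry for the pattern
3. Count matches: 8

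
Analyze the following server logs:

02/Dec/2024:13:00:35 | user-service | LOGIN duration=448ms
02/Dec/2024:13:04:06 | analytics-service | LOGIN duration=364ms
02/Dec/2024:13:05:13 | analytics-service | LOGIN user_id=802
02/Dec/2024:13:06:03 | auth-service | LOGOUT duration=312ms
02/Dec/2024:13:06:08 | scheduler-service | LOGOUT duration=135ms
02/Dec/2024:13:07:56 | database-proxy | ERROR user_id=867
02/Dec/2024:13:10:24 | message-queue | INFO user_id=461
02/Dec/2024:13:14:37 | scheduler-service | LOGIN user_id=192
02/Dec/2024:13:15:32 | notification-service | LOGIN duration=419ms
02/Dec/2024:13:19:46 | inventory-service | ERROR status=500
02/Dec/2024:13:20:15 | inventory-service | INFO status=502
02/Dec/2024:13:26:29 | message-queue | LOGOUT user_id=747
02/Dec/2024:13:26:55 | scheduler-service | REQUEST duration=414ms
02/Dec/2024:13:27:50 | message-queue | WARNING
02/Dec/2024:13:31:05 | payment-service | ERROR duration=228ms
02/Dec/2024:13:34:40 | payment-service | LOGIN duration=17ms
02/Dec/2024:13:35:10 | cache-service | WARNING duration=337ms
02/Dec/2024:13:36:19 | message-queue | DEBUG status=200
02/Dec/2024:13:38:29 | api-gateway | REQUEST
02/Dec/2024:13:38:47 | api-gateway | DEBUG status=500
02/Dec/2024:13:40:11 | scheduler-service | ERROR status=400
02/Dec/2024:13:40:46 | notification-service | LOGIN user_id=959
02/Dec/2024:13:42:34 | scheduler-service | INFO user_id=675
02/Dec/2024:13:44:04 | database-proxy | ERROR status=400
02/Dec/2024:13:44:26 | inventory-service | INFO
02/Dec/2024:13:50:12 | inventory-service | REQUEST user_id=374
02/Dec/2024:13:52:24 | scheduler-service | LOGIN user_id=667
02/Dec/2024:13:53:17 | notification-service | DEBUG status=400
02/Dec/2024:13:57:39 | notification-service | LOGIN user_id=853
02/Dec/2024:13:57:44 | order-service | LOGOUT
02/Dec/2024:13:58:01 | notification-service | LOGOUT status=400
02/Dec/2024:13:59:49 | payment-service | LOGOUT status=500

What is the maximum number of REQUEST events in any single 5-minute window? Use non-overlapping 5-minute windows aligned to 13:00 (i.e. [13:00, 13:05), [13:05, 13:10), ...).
1

To find the burst window:

1. Divide the log period into non-overlapping 5-minute windows starting at 13:00
2. Count REQUEST events in each window
3. Find the window with maximum count
4. Maximum events in a window: 1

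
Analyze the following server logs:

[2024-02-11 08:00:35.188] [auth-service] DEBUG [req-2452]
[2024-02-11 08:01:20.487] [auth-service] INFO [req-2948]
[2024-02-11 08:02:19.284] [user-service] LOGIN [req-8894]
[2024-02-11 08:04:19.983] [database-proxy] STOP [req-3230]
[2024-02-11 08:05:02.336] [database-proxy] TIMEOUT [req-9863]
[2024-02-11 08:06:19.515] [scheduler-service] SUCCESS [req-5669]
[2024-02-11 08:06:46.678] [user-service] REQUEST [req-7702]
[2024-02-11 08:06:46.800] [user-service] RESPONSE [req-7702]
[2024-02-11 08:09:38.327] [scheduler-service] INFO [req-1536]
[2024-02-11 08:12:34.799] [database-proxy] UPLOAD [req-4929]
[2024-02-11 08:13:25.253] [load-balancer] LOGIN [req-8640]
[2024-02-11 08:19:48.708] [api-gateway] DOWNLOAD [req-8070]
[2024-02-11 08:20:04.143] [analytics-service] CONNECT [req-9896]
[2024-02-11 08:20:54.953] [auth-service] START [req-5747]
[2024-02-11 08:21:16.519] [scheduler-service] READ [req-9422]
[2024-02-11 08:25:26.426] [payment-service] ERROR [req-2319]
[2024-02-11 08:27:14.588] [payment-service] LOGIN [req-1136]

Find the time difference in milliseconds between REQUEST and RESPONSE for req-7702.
122

To calculate latency:

1. Find REQUEST with id req-7702: 2024-02-11 08:06:46.678
2. Find RESPONSE with id req-7702: 2024-02-11 08:06:46.800
3. Latency: 2024-02-11 08:06:46.800 - 2024-02-11 08:06:46.678 = 122ms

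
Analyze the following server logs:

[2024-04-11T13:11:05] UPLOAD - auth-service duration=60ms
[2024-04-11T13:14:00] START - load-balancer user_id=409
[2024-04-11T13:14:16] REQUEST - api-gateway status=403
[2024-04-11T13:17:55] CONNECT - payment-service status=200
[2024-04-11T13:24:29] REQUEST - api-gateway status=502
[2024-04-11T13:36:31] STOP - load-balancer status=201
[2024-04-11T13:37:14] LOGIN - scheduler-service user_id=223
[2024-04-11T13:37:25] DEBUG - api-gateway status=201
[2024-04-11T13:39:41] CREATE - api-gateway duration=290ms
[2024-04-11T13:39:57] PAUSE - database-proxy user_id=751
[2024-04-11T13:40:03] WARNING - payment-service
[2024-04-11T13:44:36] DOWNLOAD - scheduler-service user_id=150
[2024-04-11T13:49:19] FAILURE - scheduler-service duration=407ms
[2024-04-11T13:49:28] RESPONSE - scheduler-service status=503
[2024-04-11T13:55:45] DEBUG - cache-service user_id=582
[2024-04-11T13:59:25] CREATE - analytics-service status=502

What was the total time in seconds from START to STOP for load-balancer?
1351

To calculate state duration:

1. Find START event for load-balancer: 2024-04-11T13:14:00
2. Find STOP event for load-balancer: 2024-04-11T13:36:31
3. Calculate duration: 2024-04-11T13:36:31 - 2024-04-11T13:14:00 = 1351 seconds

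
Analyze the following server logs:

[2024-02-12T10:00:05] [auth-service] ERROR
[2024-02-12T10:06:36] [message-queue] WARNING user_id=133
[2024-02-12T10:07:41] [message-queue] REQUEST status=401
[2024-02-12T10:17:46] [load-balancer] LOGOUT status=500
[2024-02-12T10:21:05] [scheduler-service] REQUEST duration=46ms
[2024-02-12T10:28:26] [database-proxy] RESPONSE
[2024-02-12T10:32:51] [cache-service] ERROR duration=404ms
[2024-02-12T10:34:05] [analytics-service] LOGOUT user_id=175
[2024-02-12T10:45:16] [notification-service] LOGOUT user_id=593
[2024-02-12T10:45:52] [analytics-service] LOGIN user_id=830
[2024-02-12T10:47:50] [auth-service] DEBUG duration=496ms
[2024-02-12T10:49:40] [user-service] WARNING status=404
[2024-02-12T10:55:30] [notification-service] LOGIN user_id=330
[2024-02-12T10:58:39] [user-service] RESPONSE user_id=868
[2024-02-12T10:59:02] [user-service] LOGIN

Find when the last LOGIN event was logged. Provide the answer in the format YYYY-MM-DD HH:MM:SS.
2024-02-12 10:59:02

To find the last event:

1. Filter for all LOGIN events
2. Sort by timestamp
3. Select the last one
4. Timestamp: 2024-02-12 10:59:02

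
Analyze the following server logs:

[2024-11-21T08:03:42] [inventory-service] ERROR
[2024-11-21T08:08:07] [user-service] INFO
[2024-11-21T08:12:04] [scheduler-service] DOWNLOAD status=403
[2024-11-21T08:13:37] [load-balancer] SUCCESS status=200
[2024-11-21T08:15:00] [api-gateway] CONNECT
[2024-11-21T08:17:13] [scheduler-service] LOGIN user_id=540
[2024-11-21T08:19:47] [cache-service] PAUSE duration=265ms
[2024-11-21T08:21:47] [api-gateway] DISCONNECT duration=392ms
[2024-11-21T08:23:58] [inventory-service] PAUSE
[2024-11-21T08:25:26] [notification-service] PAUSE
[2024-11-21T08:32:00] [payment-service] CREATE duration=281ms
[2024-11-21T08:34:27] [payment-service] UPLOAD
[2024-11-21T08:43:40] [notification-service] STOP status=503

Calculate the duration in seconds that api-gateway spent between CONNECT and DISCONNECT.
407

To calculate state duration:

1. Find CONNECT event for api-gateway: 2024-11-21T08:15:00
2. Find DISCONNECT event for api-gateway: 2024-11-21T08:21:47
3. Calculate duration: 2024-11-21T08:21:47 - 2024-11-21T08:15:00 = 407 seconds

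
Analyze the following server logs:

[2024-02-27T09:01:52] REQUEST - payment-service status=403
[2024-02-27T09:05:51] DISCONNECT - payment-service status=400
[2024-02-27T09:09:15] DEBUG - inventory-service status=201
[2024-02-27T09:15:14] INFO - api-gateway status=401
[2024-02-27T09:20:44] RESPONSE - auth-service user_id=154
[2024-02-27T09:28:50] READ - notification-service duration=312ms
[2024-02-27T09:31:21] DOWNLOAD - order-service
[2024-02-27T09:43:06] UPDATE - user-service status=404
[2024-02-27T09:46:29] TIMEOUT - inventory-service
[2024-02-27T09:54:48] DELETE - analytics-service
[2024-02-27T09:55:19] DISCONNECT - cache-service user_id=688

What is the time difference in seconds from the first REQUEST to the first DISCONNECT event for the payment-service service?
239

To find the time between events:

1. Locate the first REQUEST event for payment-service: 2024-02-27T09:01:52
2. Locate the first DISCONNECT event for payment-service: 2024-02-27T09:05:51
3. Calculate the difference: 2024-02-27T09:05:51 - 2024-02-27T09:01:52 = 239 seconds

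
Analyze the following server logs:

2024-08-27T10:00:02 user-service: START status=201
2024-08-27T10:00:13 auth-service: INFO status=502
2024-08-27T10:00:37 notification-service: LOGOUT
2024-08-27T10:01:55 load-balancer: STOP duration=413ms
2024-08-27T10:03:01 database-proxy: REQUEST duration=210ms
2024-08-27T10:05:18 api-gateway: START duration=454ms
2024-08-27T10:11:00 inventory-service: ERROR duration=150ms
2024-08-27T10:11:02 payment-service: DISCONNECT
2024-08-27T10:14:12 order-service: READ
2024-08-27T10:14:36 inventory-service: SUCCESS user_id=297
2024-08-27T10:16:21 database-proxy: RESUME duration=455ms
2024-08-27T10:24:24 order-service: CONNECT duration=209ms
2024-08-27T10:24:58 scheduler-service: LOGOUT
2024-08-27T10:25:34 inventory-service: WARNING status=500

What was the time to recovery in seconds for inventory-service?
216

To calculate recovery time:

1. Find ERROR event for inventory-service: 2024-08-27T10:11:00
2. Find next SUCCESS event for inventory-service: 2024-08-27T10:14:36
3. Recovery time: 2024-08-27T10:14:36 - 2024-08-27T10:11:00 = 216 seconds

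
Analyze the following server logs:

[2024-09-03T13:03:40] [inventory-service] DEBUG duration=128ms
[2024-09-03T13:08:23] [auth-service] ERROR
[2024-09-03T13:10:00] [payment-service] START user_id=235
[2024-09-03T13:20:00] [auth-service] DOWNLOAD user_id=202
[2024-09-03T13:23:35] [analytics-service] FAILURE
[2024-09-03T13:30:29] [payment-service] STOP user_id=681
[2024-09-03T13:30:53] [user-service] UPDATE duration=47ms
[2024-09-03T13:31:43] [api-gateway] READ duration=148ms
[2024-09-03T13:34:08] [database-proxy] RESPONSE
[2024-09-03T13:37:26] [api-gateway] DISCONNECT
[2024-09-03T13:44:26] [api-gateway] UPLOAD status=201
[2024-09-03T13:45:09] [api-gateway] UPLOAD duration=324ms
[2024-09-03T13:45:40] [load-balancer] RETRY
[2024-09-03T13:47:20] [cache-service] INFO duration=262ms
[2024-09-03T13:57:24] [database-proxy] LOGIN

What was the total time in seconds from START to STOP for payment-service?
1229

To calculate state duration:

1. Find START event for payment-service: 2024-09-03T13:10:00
2. Find STOP event for payment-service: 2024-09-03T13:30:29
3. Calculate duration: 2024-09-03T13:30:29 - 2024-09-03T13:10:00 = 1229 seconds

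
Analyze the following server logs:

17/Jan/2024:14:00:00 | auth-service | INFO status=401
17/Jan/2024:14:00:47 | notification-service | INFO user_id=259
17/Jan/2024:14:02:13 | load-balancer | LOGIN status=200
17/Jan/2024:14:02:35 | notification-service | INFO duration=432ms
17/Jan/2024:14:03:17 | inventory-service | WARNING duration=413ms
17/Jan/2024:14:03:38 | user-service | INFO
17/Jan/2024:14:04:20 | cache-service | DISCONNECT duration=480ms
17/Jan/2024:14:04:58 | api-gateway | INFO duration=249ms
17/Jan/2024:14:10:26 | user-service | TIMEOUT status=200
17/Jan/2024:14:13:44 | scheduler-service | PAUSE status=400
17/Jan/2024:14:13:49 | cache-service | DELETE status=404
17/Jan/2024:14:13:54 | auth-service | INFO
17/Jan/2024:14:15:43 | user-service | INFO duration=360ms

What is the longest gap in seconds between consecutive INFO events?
536

To find the longest gap:

1. Extract all INFO events in chronological order
2. Calculate time differences between consecutive events
3. Find the maximum difference
4. Longest gap: 536 seconds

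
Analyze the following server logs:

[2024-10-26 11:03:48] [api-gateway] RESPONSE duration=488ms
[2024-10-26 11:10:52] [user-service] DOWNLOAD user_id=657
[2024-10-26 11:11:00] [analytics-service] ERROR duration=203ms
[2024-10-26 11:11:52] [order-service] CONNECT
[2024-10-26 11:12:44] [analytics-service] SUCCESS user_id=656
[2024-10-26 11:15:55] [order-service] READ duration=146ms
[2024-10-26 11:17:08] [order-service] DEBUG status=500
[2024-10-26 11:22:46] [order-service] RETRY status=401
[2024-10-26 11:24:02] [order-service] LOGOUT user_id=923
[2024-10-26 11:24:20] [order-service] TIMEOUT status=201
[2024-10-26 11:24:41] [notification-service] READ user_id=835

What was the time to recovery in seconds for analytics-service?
104

To calculate recovery time:

1. Find ERROR event for analytics-service: 2024-10-26 11:11:00
2. Find next SUCCESS event for analytics-service: 2024-10-26 11:12:44
3. Recovery time: 2024-10-26 11:12:44 - 2024-10-26 11:11:00 = 104 seconds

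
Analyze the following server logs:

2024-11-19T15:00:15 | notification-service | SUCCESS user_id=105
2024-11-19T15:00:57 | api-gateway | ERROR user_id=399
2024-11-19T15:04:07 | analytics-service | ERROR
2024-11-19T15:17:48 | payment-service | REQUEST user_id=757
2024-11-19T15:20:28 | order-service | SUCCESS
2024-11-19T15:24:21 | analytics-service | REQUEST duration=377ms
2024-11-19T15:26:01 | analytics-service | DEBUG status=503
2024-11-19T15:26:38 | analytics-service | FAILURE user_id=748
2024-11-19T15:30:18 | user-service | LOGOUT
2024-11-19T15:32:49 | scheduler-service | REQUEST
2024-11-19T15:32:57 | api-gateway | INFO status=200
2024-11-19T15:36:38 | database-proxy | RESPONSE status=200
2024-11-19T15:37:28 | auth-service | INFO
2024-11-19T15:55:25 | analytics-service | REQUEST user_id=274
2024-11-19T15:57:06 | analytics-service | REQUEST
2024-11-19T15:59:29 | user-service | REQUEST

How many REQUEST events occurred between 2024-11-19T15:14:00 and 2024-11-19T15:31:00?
2

To count events in the time window:

1. Window boundaries: 2024-11-19T15:14:00 to 2024-11-19T15:31:00
2. Filter for REQUEST events within this window
3. Count matching events: 2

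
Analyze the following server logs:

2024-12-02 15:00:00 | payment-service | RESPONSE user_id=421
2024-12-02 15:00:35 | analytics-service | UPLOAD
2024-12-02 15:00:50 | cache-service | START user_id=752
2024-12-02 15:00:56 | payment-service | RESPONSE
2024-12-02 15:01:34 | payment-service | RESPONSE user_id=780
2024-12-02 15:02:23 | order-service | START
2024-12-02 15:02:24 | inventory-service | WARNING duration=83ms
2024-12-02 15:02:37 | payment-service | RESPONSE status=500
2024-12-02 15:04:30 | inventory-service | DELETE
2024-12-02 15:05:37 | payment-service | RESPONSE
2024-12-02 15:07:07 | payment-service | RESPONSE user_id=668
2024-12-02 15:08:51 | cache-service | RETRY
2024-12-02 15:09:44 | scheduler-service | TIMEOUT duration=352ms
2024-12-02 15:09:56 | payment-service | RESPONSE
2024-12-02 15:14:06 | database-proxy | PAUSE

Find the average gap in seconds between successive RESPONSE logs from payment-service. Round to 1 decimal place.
99.3

To calculate average interval:

1. Find all RESPONSE events for payment-service in order
2. Calculate time gaps between consecutive events
3. Compute mean of gaps: 596 / 6 = 99.3 seconds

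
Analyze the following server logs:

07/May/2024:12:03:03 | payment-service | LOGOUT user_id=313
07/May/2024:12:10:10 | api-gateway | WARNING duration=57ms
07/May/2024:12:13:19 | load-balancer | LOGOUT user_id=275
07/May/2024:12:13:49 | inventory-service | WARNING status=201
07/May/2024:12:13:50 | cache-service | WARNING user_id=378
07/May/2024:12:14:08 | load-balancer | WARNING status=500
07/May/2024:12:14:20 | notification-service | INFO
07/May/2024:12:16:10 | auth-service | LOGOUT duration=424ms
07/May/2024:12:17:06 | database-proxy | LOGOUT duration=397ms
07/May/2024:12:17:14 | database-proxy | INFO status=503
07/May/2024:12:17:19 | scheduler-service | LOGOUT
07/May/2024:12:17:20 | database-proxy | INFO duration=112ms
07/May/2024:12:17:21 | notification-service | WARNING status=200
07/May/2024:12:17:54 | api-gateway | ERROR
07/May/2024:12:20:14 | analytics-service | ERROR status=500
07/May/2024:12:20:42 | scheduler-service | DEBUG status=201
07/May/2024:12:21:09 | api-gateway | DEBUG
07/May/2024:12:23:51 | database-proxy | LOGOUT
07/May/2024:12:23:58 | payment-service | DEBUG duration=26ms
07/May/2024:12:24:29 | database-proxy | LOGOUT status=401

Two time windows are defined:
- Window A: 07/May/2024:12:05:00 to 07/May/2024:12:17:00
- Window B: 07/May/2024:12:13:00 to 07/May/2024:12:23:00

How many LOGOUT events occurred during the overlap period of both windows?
2

To find overlap events:

1. Window A: 07/May/2024:12:05:00 to 07/May/2024:12:17:00
2. Window B: 07/May/2024:12:13:00 to 07/May/2024:12:23:00
3. Overlap period: 07/May/2024:12:13:00 to 07/May/2024:12:17:00
4. Count LOGOUT events in overlap: 2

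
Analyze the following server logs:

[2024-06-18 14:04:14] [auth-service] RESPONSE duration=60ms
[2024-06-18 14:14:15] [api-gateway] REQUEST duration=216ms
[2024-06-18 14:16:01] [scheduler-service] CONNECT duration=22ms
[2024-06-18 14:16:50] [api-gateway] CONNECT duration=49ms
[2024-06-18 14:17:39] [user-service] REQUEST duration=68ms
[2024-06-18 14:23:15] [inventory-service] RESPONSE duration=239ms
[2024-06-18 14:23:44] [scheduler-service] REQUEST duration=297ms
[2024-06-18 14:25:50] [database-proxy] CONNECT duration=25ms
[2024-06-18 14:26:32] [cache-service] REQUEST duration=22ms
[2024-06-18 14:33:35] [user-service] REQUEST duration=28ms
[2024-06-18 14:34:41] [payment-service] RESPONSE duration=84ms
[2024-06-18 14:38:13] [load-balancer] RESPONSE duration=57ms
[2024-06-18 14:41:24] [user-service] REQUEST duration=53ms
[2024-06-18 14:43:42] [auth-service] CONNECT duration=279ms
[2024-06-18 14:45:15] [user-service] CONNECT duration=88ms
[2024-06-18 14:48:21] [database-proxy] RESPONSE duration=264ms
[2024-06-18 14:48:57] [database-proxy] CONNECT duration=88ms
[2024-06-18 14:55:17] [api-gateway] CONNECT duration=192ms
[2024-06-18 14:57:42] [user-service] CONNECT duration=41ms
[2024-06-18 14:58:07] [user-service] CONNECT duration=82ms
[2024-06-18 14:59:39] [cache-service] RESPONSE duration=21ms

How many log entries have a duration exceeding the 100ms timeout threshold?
6

To count timeouts:

1. Threshold: 100ms
2. Extract duration from each log entry
3. Count entries where duration > 100
4. Timeout count: 6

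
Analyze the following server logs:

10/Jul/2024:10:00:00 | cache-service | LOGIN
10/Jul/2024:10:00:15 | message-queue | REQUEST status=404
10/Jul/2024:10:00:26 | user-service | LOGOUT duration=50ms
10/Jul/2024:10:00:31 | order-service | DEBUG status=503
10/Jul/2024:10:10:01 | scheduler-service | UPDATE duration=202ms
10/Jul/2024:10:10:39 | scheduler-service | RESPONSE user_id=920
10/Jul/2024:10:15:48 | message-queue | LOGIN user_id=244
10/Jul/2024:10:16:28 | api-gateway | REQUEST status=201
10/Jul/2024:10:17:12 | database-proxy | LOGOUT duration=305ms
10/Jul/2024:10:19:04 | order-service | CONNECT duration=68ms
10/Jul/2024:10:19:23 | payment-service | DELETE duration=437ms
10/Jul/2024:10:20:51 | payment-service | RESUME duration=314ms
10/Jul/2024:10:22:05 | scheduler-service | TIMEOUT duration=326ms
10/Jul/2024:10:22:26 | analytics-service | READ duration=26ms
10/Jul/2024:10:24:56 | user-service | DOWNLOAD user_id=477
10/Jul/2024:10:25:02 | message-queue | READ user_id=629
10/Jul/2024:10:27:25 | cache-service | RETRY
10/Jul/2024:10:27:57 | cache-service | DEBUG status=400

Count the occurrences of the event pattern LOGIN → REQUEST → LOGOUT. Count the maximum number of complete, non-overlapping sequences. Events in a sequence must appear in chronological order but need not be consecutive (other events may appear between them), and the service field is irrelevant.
2

To count sequences:

1. Look for pattern: LOGIN → REQUEST → LOGOUT
2. Greedily scan the log in chronological order, matching each sequence element in turn (ignoring service)
3. Each time the full pattern completes, increment the count and restart matching from the next event
4. Complete non-overlapping sequences found: 2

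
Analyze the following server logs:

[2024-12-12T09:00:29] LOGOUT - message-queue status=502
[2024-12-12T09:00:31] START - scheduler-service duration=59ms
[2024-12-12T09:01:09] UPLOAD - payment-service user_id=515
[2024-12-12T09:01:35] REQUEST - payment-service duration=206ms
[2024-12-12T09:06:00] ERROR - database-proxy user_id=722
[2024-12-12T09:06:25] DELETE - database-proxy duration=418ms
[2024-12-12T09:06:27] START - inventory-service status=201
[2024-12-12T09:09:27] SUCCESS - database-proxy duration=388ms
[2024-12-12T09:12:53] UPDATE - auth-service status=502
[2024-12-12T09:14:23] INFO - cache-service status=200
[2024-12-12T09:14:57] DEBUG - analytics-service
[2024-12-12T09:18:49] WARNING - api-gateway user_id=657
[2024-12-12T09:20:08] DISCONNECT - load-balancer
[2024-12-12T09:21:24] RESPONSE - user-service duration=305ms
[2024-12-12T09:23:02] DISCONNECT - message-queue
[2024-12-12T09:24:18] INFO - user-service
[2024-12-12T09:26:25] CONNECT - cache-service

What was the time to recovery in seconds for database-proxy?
207

To calculate recovery time:

1. Find ERROR event for database-proxy: 2024-12-12T09:06:00
2. Find next SUCCESS event for database-proxy: 2024-12-12T09:09:27
3. Recovery time: 2024-12-12T09:09:27 - 2024-12-12T09:06:00 = 207 seconds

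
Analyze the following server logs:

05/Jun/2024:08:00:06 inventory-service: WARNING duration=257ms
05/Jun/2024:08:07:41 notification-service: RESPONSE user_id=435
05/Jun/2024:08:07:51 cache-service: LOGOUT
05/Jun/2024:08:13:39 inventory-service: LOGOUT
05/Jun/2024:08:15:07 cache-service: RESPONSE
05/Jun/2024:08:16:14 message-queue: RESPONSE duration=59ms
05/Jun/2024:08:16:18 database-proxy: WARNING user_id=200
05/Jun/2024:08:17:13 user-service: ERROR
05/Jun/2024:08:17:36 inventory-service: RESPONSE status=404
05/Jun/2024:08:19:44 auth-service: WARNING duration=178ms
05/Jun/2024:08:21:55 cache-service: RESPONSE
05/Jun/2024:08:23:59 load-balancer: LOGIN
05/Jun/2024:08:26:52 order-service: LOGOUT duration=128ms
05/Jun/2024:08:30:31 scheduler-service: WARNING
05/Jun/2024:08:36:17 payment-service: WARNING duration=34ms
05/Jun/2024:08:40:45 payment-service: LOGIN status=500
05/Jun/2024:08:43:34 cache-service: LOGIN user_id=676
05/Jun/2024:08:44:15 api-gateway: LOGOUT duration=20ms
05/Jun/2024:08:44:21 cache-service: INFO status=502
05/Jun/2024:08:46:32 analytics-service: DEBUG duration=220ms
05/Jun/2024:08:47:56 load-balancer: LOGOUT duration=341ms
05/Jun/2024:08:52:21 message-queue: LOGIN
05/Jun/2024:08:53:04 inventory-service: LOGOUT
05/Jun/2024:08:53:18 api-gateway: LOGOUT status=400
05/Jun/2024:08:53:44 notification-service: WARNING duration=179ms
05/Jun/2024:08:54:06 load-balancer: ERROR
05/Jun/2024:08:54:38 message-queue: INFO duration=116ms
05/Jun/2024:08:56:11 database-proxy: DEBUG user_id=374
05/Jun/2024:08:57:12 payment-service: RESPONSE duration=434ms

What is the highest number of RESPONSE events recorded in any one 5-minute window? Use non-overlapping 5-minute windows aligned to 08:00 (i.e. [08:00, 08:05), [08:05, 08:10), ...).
3

To find the burst window:

1. Divide the log period into non-overlapping 5-minute windows starting at 08:00
2. Count RESPONSE events in each window
3. Find the window with maximum count
4. Maximum events in a window: 3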